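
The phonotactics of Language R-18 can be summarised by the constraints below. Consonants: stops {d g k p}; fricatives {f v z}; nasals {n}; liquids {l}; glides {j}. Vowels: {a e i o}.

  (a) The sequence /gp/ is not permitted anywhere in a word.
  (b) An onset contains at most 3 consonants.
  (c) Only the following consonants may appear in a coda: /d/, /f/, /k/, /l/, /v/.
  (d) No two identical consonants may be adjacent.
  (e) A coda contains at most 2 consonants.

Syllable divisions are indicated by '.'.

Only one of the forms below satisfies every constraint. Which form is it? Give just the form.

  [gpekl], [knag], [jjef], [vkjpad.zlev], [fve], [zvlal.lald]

[fve]

[gpekl] — violates constraint (a): contains banned sequence /gp/ → ill-formed
[knag] — violates constraint (c): syllable 1 coda contains /g/, which is not a licensed coda consonant → ill-formed
[jjef] — violates constraint (d): adjacent identical consonants /jj/ → ill-formed
[vkjpad.zlev] — violates constraint (b): syllable 1 onset /vkjp/ has 4 consonants (> 3) → ill-formed
[fve] — σ1 onset /fv/ (2C), coda /∅/ ok → well-formed
[zvlal.lald] — violates constraint (d): adjacent identical consonants /ll/ → ill-formed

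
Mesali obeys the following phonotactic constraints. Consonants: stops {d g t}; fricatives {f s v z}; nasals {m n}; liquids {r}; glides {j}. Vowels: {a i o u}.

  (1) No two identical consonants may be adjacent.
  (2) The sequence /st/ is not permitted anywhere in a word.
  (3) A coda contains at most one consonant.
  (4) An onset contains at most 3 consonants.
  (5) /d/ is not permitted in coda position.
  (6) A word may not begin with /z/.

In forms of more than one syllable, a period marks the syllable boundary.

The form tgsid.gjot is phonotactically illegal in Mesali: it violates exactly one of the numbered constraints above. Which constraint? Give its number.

5

tgsid.gjot: syllable 1 coda contains /d/.
This is a violation of constraint 5: "/d/ is not permitted in coda position."
The remaining constraints (1, 2, 3, 4, 6) are satisfied.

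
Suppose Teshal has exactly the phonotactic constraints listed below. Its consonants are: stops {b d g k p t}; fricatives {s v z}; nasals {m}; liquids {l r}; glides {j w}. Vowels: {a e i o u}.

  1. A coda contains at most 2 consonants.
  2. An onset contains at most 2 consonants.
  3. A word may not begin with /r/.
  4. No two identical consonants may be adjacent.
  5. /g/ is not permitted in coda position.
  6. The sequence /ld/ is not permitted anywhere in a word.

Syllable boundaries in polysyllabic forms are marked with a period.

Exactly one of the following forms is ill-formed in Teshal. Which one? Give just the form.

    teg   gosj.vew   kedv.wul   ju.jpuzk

teg — violates constraint 5: syllable 1 coda contains /g/ → ill-formed
gosj.vew — σ1 onset /g/, coda /sj/ (2C) ok; σ2 onset /v/, coda /w/ ok → well-formed
kedv.wul — σ1 onset /k/, coda /dv/ (2C) ok; σ2 onset /w/, coda /l/ ok → well-formed
ju.jpuzk — σ1 onset /j/, coda /∅/ ok; σ2 onset /jp/ (2C), coda /zk/ (2C) ok → well-formed

teg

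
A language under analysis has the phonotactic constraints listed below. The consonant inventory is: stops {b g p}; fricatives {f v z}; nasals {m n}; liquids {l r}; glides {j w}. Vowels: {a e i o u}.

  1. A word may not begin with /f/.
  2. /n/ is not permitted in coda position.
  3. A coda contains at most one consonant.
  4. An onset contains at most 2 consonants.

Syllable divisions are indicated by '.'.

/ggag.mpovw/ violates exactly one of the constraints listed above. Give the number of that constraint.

/ggag.mpovw/: syllable 2 coda /vw/ has 2 consonants (> 1).
This is a violation of constraint 3: "A coda contains at most one consonant."
The remaining constraints (1, 2, 4) are satisfied.

3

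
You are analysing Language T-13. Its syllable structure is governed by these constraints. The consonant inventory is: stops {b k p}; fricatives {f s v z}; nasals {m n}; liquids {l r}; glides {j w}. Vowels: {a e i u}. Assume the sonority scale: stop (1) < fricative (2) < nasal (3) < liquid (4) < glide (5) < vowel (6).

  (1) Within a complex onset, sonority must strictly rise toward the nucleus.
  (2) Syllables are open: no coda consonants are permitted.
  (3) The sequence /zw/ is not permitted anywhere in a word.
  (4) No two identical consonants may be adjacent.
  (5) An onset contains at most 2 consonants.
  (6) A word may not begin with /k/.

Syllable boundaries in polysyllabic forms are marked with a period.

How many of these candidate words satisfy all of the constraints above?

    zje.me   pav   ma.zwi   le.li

zje.me — σ1 onset /zj/ (2→5 rises), coda /∅/ ok; σ2 onset /m/, coda /∅/ ok → permitted
pav — violates constraint 2: syllable 1 coda /v/ has 1 consonant (> 0) → not permitted
ma.zwi — violates constraint 3: contains banned sequence /zw/ → not permitted
le.li — σ1 onset /l/, coda /∅/ ok; σ2 onset /l/, coda /∅/ ok → permitted
Permitted: zje.me, le.li → 2.

2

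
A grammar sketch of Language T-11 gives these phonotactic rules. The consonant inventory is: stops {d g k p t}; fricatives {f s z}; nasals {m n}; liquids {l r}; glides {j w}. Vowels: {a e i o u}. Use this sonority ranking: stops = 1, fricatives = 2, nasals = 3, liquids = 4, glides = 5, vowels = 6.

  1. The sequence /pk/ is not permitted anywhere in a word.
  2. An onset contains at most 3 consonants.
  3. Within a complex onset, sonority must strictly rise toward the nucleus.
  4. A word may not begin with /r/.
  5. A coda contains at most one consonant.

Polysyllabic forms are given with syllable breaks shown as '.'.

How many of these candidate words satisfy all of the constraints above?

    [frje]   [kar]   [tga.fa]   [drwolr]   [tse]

[frje] — σ1 onset /frj/ (2→4→5 rises), coda /∅/ ok → well-formed
[kar] — σ1 onset /k/, coda /r/ ok → well-formed
[tga.fa] — violates constraint 3: syllable 1 onset /tg/: /t/ (stop, 1) → /g/ (stop, 1) does not rise → ill-formed
[drwolr] — violates constraint 5: syllable 1 coda /lr/ has 2 consonants (> 1) → ill-formed
[tse] — σ1 onset /ts/ (1→2 rises), coda /∅/ ok → well-formed
Well-formed: [frje], [kar], [tse] → 3.

3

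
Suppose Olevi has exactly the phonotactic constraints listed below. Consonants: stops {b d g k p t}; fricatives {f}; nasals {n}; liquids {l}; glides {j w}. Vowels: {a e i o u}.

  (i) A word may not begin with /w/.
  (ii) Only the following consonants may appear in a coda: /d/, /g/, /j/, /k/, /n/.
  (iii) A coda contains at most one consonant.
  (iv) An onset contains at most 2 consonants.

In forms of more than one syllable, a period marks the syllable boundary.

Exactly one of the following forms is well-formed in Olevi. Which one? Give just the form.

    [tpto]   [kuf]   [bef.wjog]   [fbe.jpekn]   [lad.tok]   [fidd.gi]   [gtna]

[tpto] — violates constraint (iv): syllable 1 onset /tpt/ has 3 consonants (> 2) → ill-formed
[kuf] — violates constraint (ii): syllable 1 coda contains /f/, which is not a licensed coda consonant → ill-formed
[bef.wjog] — violates constraint (ii): syllable 1 coda contains /f/, which is not a licensed coda consonant → ill-formed
[fbe.jpekn] — violates constraint (iii): syllable 2 coda /kn/ has 2 consonants (> 1) → ill-formed
[lad.tok] — σ1 onset /l/, coda /d/ ok; σ2 onset /t/, coda /k/ ok → well-formed
[fidd.gi] — violates constraint (iii): syllable 1 coda /dd/ has 2 consonants (> 1) → ill-formed
[gtna] — violates constraint (iv): syllable 1 onset /gtn/ has 3 consonants (> 2) → ill-formed

[lad.tok]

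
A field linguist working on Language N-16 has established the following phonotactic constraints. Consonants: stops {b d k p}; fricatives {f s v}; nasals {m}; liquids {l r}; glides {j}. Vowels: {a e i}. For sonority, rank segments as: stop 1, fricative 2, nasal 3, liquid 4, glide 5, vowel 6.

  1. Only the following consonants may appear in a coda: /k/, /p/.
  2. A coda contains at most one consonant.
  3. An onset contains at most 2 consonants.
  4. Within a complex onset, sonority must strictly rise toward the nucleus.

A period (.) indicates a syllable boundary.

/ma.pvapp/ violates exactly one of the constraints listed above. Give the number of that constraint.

2

/ma.pvapp/: syllable 2 coda /pp/ has 2 consonants (> 1).
This is a violation of constraint 2: "A coda contains at most one consonant."
The remaining constraints (1, 3, 4) are satisfied.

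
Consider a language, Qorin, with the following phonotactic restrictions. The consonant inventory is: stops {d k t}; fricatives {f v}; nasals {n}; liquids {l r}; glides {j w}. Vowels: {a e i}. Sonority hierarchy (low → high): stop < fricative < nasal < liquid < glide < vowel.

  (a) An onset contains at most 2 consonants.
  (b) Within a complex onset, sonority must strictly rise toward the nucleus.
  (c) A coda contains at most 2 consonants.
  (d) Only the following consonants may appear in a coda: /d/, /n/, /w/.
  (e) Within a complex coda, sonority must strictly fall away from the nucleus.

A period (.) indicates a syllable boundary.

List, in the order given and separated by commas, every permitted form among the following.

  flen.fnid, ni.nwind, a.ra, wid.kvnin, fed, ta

flen.fnid, ni.nwind, a.ra, fed, ta

flen.fnid — σ1 onset /fl/ (2→4 rises), coda /n/ ok; σ2 onset /fn/ (2→3 rises), coda /d/ ok → permitted
ni.nwind — σ1 onset /n/, coda /∅/ ok; σ2 onset /nw/ (3→5 rises), coda /nd/ (3→1 falls) ok → permitted
a.ra — σ1 onset /∅/, coda /∅/ ok; σ2 onset /r/, coda /∅/ ok → permitted
wid.kvnin — violates constraint (a): syllable 2 onset /kvn/ has 3 consonants (> 2) → not permitted
fed — σ1 onset /f/, coda /d/ ok → permitted
ta — σ1 onset /t/, coda /∅/ ok → permitted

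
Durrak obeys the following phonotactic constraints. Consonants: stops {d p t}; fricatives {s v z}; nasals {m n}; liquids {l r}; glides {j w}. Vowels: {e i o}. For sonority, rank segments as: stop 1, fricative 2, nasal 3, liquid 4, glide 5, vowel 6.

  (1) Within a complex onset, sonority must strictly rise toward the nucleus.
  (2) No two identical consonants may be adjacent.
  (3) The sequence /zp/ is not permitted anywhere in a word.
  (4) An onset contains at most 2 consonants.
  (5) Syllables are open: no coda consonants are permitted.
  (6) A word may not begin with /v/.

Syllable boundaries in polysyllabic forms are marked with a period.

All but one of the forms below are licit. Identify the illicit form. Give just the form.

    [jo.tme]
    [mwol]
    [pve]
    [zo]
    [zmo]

[mwol]

[jo.tme] — σ1 onset /j/, coda /∅/ ok; σ2 onset /tm/ (1→3 rises), coda /∅/ ok → licit
[mwol] — violates constraint 5: syllable 1 coda /l/ has 1 consonant (> 0) → illicit
[pve] — σ1 onset /pv/ (1→2 rises), coda /∅/ ok → licit
[zo] — σ1 onset /z/, coda /∅/ ok → licit
[zmo] — σ1 onset /zm/ (2→3 rises), coda /∅/ ok → licit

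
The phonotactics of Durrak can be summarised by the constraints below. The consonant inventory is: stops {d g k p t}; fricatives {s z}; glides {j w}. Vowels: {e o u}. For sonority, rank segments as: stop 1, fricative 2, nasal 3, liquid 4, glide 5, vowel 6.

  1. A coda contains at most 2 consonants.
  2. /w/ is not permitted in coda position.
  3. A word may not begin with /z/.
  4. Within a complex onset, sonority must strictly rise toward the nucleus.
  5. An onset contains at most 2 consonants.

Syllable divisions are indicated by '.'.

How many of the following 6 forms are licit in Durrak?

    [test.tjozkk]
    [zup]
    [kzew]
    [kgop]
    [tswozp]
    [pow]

[test.tjozkk] — violates constraint 1: syllable 2 coda /zkk/ has 3 consonants (> 2) → illicit
[zup] — violates constraint 3: word begins with /z/ → illicit
[kzew] — violates constraint 2: syllable 1 coda contains /w/ → illicit
[kgop] — violates constraint 4: syllable 1 onset /kg/: /k/ (stop, 1) → /g/ (stop, 1) does not rise → illicit
[tswozp] — violates constraint 5: syllable 1 onset /tsw/ has 3 consonants (> 2) → illicit
[pow] — violates constraint 2: syllable 1 coda contains /w/ → illicit
No form is licit → 0.

0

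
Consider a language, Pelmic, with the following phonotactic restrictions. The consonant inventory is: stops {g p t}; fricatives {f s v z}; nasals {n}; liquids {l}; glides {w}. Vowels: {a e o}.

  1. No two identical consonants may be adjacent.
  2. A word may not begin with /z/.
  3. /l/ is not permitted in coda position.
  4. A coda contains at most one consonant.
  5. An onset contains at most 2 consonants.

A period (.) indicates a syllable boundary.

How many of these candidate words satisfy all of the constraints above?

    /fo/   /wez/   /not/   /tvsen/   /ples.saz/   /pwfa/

3

/fo/ — σ1 onset /f/, coda /∅/ ok → well-formed
/wez/ — σ1 onset /w/, coda /z/ ok → well-formed
/not/ — σ1 onset /n/, coda /t/ ok → well-formed
/tvsen/ — violates constraint 5: syllable 1 onset /tvs/ has 3 consonants (> 2) → ill-formed
/ples.saz/ — violates constraint 1: adjacent identical consonants /ss/ → ill-formed
/pwfa/ — violates constraint 5: syllable 1 onset /pwf/ has 3 consonants (> 2) → ill-formed
Well-formed: /fo/, /wez/, /not/ → 3.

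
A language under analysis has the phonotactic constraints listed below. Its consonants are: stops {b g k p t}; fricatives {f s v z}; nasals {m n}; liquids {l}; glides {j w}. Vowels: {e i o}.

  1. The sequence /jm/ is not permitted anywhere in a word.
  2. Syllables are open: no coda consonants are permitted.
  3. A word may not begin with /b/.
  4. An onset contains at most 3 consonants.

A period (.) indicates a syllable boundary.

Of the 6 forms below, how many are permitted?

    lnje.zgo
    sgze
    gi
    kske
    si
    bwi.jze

5

lnje.zgo — σ1 onset /lnj/ (3C), coda /∅/ ok; σ2 onset /zg/ (2C), coda /∅/ ok → permitted
sgze — σ1 onset /sgz/ (3C), coda /∅/ ok → permitted
gi — σ1 onset /g/, coda /∅/ ok → permitted
kske — σ1 onset /ksk/ (3C), coda /∅/ ok → permitted
si — σ1 onset /s/, coda /∅/ ok → permitted
bwi.jze — violates constraint 3: word begins with /b/ → not permitted
Permitted: lnje.zgo, sgze, gi, kske, si → 5.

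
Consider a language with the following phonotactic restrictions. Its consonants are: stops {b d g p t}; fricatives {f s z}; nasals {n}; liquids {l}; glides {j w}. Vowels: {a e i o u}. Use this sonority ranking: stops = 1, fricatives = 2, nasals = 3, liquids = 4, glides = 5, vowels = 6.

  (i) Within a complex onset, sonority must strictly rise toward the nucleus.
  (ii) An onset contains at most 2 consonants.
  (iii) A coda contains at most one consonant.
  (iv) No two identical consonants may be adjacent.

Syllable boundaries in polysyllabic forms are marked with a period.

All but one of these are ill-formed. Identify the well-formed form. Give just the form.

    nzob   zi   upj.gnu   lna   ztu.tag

nzob — violates constraint (i): syllable 1 onset /nz/: /n/ (nasal, 3) → /z/ (fricative, 2) does not rise → ill-formed
zi — σ1 onset /z/, coda /∅/ ok → well-formed
upj.gnu — violates constraint (iii): syllable 1 coda /pj/ has 2 consonants (> 1) → ill-formed
lna — violates constraint (i): syllable 1 onset /ln/: /l/ (liquid, 4) → /n/ (nasal, 3) does not rise → ill-formed
ztu.tag — violates constraint (i): syllable 1 onset /zt/: /z/ (fricative, 2) → /t/ (stop, 1) does not rise → ill-formed

zi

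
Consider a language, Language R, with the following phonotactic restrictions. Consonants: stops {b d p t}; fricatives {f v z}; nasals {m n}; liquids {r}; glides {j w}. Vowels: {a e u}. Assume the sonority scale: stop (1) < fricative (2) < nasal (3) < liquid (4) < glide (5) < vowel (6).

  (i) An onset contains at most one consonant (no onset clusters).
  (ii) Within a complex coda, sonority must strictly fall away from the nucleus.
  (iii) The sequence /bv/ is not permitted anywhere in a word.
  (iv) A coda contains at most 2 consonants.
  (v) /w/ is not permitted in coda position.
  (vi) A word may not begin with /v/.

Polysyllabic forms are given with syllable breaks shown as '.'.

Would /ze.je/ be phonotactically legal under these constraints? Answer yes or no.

yes

/ze.je/ — σ1 onset /z/, coda /∅/ ok; σ2 onset /j/, coda /∅/ ok → phonotactically legal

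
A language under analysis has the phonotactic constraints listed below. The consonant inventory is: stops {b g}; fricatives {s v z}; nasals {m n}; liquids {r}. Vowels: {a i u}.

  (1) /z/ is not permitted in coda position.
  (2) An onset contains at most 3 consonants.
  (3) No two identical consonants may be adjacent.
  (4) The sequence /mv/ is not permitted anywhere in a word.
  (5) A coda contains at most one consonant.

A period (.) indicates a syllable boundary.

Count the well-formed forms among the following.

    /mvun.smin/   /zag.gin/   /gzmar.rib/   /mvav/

0

/mvun.smin/ — violates constraint 4: contains banned sequence /mv/ → ill-formed
/zag.gin/ — violates constraint 3: adjacent identical consonants /gg/ → ill-formed
/gzmar.rib/ — violates constraint 3: adjacent identical consonants /rr/ → ill-formed
/mvav/ — violates constraint 4: contains banned sequence /mv/ → ill-formed
No form is well-formed → 0.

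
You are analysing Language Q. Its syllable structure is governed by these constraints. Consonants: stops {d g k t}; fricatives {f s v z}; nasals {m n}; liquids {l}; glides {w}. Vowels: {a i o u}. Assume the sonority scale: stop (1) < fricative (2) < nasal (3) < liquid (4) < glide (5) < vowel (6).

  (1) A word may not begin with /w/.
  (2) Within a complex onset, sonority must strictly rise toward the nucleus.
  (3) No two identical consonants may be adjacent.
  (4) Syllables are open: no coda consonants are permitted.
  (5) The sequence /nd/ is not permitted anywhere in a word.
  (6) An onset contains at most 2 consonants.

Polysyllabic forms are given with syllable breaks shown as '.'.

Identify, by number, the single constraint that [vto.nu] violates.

[vto.nu]: syllable 1 onset /vt/: /v/ (fricative, 2) → /t/ (stop, 1) does not rise.
This is a violation of constraint 2: "Within a complex onset, sonority must strictly rise toward the nucleus."
The remaining constraints (1, 3, 4, 5, 6) are satisfied.

2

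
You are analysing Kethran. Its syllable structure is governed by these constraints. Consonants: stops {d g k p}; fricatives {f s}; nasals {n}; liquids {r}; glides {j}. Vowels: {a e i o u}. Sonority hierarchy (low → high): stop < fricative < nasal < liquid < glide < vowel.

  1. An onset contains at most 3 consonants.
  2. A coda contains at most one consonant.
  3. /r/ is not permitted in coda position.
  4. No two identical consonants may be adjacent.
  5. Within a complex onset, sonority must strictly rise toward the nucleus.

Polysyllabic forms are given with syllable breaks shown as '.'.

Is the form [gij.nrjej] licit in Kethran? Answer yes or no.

[gij.nrjej] — σ1 onset /g/, coda /j/ ok; σ2 onset /nrj/ (3→4→5 rises), coda /j/ ok → licit

yes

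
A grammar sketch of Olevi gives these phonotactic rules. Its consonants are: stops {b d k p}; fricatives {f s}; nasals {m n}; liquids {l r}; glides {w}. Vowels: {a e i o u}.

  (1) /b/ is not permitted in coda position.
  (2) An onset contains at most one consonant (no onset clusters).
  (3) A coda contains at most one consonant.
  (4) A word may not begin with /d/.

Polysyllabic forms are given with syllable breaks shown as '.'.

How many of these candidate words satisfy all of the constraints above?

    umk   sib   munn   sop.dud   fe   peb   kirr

umk — violates constraint 3: syllable 1 coda /mk/ has 2 consonants (> 1) → phonotactically illegal
sib — violates constraint 1: syllable 1 coda contains /b/ → phonotactically illegal
munn — violates constraint 3: syllable 1 coda /nn/ has 2 consonants (> 1) → phonotactically illegal
sop.dud — σ1 onset /s/, coda /p/ ok; σ2 onset /d/, coda /d/ ok → phonotactically legal
fe — σ1 onset /f/, coda /∅/ ok → phonotactically legal
peb — violates constraint 1: syllable 1 coda contains /b/ → phonotactically illegal
kirr — violates constraint 3: syllable 1 coda /rr/ has 2 consonants (> 1) → phonotactically illegal
Phonotactically legal: sop.dud, fe → 2.

2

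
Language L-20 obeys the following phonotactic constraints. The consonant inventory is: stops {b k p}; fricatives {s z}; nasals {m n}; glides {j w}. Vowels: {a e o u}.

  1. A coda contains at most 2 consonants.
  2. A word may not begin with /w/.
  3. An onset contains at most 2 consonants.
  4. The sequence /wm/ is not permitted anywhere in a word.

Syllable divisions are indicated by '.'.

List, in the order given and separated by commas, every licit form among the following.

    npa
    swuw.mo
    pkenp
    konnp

npa — σ1 onset /np/ (2C), coda /∅/ ok → licit
swuw.mo — violates constraint 4: contains banned sequence /wm/ → illicit
pkenp — σ1 onset /pk/ (2C), coda /np/ (2C) ok → licit
konnp — violates constraint 1: syllable 1 coda /nnp/ has 3 consonants (> 2) → illicit

npa, pkenp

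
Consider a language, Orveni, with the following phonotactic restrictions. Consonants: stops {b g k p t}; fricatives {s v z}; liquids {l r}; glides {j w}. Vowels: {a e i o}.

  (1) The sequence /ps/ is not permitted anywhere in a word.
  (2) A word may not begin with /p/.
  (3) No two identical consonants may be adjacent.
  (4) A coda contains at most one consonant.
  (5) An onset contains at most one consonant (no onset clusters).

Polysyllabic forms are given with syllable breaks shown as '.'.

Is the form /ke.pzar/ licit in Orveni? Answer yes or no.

no

/ke.pzar/ — violates constraint 5: syllable 2 onset /pz/ has 2 consonants (> 1) → illicit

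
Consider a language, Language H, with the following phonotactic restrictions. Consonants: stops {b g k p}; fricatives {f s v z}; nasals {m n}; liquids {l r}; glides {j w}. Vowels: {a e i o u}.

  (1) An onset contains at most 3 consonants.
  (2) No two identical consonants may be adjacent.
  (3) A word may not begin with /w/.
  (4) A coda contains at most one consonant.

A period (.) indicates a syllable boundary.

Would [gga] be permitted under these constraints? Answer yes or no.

no

[gga] — violates constraint 2: adjacent identical consonants /gg/ → not permitted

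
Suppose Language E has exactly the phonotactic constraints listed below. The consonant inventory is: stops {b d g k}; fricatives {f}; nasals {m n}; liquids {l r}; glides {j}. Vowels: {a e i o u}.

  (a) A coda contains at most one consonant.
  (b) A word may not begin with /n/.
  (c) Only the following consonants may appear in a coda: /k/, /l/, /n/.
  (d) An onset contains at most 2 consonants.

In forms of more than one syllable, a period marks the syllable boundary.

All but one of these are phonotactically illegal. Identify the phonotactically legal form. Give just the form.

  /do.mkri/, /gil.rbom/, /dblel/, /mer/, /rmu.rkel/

/do.mkri/ — violates constraint (d): syllable 2 onset /mkr/ has 3 consonants (> 2) → phonotactically illegal
/gil.rbom/ — violates constraint (c): syllable 2 coda contains /m/, which is not a licensed coda consonant → phonotactically illegal
/dblel/ — violates constraint (d): syllable 1 onset /dbl/ has 3 consonants (> 2) → phonotactically illegal
/mer/ — violates constraint (c): syllable 1 coda contains /r/, which is not a licensed coda consonant → phonotactically illegal
/rmu.rkel/ — σ1 onset /rm/ (2C), coda /∅/ ok; σ2 onset /rk/ (2C), coda /l/ ok → phonotactically legal

/rmu.rkel/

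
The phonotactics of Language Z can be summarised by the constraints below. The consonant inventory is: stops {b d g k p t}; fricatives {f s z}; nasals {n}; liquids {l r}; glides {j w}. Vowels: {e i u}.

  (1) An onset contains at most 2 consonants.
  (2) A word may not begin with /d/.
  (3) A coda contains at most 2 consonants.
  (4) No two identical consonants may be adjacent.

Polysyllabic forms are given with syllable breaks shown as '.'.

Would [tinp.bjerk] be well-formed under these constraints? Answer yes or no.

yes

[tinp.bjerk] — σ1 onset /t/, coda /np/ (2C) ok; σ2 onset /bj/ (2C), coda /rk/ (2C) ok → well-formed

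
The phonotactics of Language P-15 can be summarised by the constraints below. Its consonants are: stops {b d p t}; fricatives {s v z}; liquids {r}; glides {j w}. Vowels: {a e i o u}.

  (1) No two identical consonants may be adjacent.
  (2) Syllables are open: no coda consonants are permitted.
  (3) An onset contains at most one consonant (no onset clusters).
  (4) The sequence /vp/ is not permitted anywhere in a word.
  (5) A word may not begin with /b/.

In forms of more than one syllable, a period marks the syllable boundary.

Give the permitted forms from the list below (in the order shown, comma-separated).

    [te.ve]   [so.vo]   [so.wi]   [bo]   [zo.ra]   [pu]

[te.ve], [so.vo], [so.wi], [zo.ra], [pu]

[te.ve] — σ1 onset /t/, coda /∅/ ok; σ2 onset /v/, coda /∅/ ok → permitted
[so.vo] — σ1 onset /s/, coda /∅/ ok; σ2 onset /v/, coda /∅/ ok → permitted
[so.wi] — σ1 onset /s/, coda /∅/ ok; σ2 onset /w/, coda /∅/ ok → permitted
[bo] — violates constraint 5: word begins with /b/ → not permitted
[zo.ra] — σ1 onset /z/, coda /∅/ ok; σ2 onset /r/, coda /∅/ ok → permitted
[pu] — σ1 onset /p/, coda /∅/ ok → permitted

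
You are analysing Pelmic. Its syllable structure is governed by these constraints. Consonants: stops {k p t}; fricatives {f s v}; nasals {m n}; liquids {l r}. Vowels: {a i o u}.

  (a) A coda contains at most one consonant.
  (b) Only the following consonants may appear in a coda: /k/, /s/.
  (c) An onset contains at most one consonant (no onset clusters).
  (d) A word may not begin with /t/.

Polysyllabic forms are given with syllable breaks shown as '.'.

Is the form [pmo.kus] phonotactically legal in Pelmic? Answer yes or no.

no

[pmo.kus] — violates constraint (c): syllable 1 onset /pm/ has 2 consonants (> 1) → phonotactically illegal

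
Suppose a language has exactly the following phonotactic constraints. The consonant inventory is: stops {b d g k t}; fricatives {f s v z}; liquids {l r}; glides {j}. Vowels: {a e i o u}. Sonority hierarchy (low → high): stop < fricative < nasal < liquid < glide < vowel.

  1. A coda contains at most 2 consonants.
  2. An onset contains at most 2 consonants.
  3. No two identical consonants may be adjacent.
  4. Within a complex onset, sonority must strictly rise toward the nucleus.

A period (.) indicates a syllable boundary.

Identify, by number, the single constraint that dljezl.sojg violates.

2

dljezl.sojg: syllable 1 onset /dlj/ has 3 consonants (> 2).
This is a violation of constraint 2: "An onset contains at most 2 consonants."
The remaining constraints (1, 3, 4) are satisfied.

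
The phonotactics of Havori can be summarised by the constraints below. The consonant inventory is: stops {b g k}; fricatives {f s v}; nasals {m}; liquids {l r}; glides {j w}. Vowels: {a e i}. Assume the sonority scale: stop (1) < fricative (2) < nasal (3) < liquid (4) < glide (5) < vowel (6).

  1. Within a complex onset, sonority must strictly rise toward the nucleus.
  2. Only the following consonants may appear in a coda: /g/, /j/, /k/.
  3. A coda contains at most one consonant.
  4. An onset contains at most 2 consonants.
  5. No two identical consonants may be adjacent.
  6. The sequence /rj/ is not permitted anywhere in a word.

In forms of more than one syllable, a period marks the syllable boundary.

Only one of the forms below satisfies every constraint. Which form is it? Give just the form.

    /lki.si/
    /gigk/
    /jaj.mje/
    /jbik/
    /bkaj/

/lki.si/ — violates constraint 1: syllable 1 onset /lk/: /l/ (liquid, 4) → /k/ (stop, 1) does not rise → phonotactically illegal
/gigk/ — violates constraint 3: syllable 1 coda /gk/ has 2 consonants (> 1) → phonotactically illegal
/jaj.mje/ — σ1 onset /j/, coda /j/ ok; σ2 onset /mj/ (3→5 rises), coda /∅/ ok → phonotactically legal
/jbik/ — violates constraint 1: syllable 1 onset /jb/: /j/ (glide, 5) → /b/ (stop, 1) does not rise → phonotactically illegal
/bkaj/ — violates constraint 1: syllable 1 onset /bk/: /b/ (stop, 1) → /k/ (stop, 1) does not rise → phonotactically illegal

/jaj.mje/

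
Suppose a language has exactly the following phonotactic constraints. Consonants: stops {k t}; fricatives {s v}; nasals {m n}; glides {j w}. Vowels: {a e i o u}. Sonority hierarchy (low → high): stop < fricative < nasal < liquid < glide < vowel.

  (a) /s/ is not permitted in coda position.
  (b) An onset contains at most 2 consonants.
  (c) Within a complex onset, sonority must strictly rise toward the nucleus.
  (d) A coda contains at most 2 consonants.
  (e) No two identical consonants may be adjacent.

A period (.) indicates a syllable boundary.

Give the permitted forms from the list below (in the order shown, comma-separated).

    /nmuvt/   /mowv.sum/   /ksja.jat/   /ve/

/mowv.sum/, /ve/

/nmuvt/ — violates constraint (c): syllable 1 onset /nm/: /n/ (nasal, 3) → /m/ (nasal, 3) does not rise → not permitted
/mowv.sum/ — σ1 onset /m/, coda /wv/ (2C) ok; σ2 onset /s/, coda /m/ ok → permitted
/ksja.jat/ — violates constraint (b): syllable 1 onset /ksj/ has 3 consonants (> 2) → not permitted
/ve/ — σ1 onset /v/, coda /∅/ ok → permitted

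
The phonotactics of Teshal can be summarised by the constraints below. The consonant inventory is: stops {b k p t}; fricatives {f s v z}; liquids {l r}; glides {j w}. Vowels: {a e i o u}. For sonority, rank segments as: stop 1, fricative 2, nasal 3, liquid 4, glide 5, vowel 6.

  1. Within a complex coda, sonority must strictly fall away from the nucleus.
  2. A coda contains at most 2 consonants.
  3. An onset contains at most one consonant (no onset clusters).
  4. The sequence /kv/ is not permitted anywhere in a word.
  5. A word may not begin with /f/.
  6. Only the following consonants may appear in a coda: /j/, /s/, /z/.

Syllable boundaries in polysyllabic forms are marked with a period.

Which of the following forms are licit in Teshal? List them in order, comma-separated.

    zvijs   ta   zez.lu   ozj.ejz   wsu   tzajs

zvijs — violates constraint 3: syllable 1 onset /zv/ has 2 consonants (> 1) → illicit
ta — σ1 onset /t/, coda /∅/ ok → licit
zez.lu — σ1 onset /z/, coda /z/ ok; σ2 onset /l/, coda /∅/ ok → licit
ozj.ejz — violates constraint 1: syllable 1 coda /zj/: /z/ (fricative, 2) → /j/ (glide, 5) does not fall → illicit
wsu — violates constraint 3: syllable 1 onset /ws/ has 2 consonants (> 1) → illicit
tzajs — violates constraint 3: syllable 1 onset /tz/ has 2 consonants (> 1) → illicit

ta, zez.lu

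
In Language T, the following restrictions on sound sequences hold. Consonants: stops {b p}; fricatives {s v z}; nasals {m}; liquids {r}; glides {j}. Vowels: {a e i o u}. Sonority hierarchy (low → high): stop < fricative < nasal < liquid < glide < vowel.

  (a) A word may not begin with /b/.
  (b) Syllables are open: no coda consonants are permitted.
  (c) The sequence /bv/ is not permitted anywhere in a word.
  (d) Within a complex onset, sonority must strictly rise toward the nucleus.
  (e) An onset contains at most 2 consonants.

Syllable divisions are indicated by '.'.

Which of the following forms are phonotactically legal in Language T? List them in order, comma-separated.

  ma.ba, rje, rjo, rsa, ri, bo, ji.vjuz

ma.ba, rje, rjo, ri

ma.ba — σ1 onset /m/, coda /∅/ ok; σ2 onset /b/, coda /∅/ ok → phonotactically legal
rje — σ1 onset /rj/ (4→5 rises), coda /∅/ ok → phonotactically legal
rjo — σ1 onset /rj/ (4→5 rises), coda /∅/ ok → phonotactically legal
rsa — violates constraint (d): syllable 1 onset /rs/: /r/ (liquid, 4) → /s/ (fricative, 2) does not rise → phonotactically illegal
ri — σ1 onset /r/, coda /∅/ ok → phonotactically legal
bo — violates constraint (a): word begins with /b/ → phonotactically illegal
ji.vjuz — violates constraint (b): syllable 2 coda /z/ has 1 consonant (> 0) → phonotactically illegal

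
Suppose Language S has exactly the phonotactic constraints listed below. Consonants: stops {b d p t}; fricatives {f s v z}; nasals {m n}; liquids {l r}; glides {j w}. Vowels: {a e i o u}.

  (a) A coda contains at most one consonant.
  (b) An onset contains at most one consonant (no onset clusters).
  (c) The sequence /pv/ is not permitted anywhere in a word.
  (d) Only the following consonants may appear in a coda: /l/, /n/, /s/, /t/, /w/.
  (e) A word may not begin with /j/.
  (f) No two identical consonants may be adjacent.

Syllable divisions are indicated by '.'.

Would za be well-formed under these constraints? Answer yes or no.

yes

za — σ1 onset /z/, coda /∅/ ok → well-formed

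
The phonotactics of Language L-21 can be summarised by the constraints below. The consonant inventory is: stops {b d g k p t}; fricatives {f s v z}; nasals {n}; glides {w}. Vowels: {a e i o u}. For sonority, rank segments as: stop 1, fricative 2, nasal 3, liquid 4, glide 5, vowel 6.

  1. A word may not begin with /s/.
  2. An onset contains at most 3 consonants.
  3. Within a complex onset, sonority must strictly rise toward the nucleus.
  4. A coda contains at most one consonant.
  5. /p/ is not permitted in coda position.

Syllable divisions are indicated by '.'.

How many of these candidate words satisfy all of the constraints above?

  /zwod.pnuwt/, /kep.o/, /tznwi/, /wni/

/zwod.pnuwt/ — violates constraint 4: syllable 2 coda /wt/ has 2 consonants (> 1) → ill-formed
/kep.o/ — violates constraint 5: syllable 1 coda contains /p/ → ill-formed
/tznwi/ — violates constraint 2: syllable 1 onset /tznw/ has 4 consonants (> 3) → ill-formed
/wni/ — violates constraint 3: syllable 1 onset /wn/: /w/ (glide, 5) → /n/ (nasal, 3) does not rise → ill-formed
No form is well-formed → 0.

0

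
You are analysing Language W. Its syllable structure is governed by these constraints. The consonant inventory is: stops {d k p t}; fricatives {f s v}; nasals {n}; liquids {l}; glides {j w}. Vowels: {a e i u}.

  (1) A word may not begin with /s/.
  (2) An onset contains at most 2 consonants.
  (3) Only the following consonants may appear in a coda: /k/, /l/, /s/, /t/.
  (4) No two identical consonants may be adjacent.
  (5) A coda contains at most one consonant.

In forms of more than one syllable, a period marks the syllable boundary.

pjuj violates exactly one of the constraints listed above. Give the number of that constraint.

3

pjuj: syllable 1 coda contains /j/, which is not a licensed coda consonant.
This is a violation of constraint 3: "Only the following consonants may appear in a coda: /k/, /l/, /s/, /t/."
The remaining constraints (1, 2, 4, 5) are satisfied.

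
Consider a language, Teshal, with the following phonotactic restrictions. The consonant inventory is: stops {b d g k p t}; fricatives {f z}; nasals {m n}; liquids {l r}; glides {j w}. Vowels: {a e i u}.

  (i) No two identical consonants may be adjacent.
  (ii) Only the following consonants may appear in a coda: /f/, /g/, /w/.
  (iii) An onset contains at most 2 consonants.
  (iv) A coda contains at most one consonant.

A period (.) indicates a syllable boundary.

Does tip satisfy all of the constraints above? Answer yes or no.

no

tip — violates constraint (ii): syllable 1 coda contains /p/, which is not a licensed coda consonant → ill-formed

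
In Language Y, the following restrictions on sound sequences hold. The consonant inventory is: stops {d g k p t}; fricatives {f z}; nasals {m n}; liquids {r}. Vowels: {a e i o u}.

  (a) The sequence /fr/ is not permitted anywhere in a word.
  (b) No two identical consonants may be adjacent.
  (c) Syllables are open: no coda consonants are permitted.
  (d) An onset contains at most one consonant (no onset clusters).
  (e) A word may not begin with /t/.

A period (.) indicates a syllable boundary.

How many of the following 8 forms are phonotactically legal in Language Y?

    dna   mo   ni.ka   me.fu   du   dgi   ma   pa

6

dna — violates constraint (d): syllable 1 onset /dn/ has 2 consonants (> 1) → phonotactically illegal
mo — σ1 onset /m/, coda /∅/ ok → phonotactically legal
ni.ka — σ1 onset /n/, coda /∅/ ok; σ2 onset /k/, coda /∅/ ok → phonotactically legal
me.fu — σ1 onset /m/, coda /∅/ ok; σ2 onset /f/, coda /∅/ ok → phonotactically legal
du — σ1 onset /d/, coda /∅/ ok → phonotactically legal
dgi — violates constraint (d): syllable 1 onset /dg/ has 2 consonants (> 1) → phonotactically illegal
ma — σ1 onset /m/, coda /∅/ ok → phonotactically legal
pa — σ1 onset /p/, coda /∅/ ok → phonotactically legal
Phonotactically legal: mo, ni.ka, me.fu, du, ma, pa → 6.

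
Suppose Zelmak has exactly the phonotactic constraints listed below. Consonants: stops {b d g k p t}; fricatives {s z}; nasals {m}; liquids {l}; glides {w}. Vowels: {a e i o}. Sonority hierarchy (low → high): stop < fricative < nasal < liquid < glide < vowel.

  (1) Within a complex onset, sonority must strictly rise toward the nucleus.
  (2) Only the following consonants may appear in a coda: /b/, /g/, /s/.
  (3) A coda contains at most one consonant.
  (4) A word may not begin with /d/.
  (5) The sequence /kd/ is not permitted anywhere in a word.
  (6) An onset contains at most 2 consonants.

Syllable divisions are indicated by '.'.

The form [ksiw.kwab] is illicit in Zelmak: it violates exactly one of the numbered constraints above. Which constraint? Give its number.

2

[ksiw.kwab]: syllable 1 coda contains /w/, which is not a licensed coda consonant.
This is a violation of constraint 2: "Only the following consonants may appear in a coda: /b/, /g/, /s/."
The remaining constraints (1, 3, 4, 5, 6) are satisfied.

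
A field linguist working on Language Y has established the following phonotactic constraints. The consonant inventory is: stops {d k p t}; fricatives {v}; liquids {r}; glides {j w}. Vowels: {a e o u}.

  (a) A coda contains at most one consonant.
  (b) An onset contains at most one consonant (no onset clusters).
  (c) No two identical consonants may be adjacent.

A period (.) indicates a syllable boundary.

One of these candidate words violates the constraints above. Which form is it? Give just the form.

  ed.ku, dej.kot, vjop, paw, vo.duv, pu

ed.ku — σ1 onset /∅/, coda /d/ ok; σ2 onset /k/, coda /∅/ ok → phonotactically legal
dej.kot — σ1 onset /d/, coda /j/ ok; σ2 onset /k/, coda /t/ ok → phonotactically legal
vjop — violates constraint (b): syllable 1 onset /vj/ has 2 consonants (> 1) → phonotactically illegal
paw — σ1 onset /p/, coda /w/ ok → phonotactically legal
vo.duv — σ1 onset /v/, coda /∅/ ok; σ2 onset /d/, coda /v/ ok → phonotactically legal
pu — σ1 onset /p/, coda /∅/ ok → phonotactically legal

vjop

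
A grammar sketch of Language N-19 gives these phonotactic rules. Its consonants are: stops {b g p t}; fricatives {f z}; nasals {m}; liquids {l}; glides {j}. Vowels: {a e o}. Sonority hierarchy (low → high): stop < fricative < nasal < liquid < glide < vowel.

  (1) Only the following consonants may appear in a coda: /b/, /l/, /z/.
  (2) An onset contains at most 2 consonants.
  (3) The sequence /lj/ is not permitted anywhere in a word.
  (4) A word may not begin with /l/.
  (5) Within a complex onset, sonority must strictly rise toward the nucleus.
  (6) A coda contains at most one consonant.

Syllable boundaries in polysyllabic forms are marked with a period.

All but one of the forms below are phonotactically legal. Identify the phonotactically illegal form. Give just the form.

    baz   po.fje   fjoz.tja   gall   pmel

gall

baz — σ1 onset /b/, coda /z/ ok → phonotactically legal
po.fje — σ1 onset /p/, coda /∅/ ok; σ2 onset /fj/ (2→5 rises), coda /∅/ ok → phonotactically legal
fjoz.tja — σ1 onset /fj/ (2→5 rises), coda /z/ ok; σ2 onset /tj/ (1→5 rises), coda /∅/ ok → phonotactically legal
gall — violates constraint 6: syllable 1 coda /ll/ has 2 consonants (> 1) → phonotactically illegal
pmel — σ1 onset /pm/ (1→3 rises), coda /l/ ok → phonotactically legal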